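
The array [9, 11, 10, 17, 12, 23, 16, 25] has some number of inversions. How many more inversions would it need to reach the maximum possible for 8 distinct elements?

24

Maximum inversions for 8 distinct elements is C(8, 2) = 8·7/2 = 28.
Current inversions — for each element, count later smaller elements:
9: 0
11: 1
10: 0
17: 2
12: 0
23: 1
16: 0
25: 0
Current total: 0 + 1 + 0 + 2 + 0 + 1 + 0 + 0 = 4
Shortfall: 28 − 4 = 24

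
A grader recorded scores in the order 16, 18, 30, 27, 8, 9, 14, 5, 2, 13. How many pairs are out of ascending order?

Count, for each position, how many later elements it exceeds:
16 → 8, 9, 14, 5, 2, 13 → 6
18 → 8, 9, 14, 5, 2, 13 → 6
30 → 27, 8, 9, 14, 5, 2, 13 → 7
27 → 8, 9, 14, 5, 2, 13 → 6
8 → 5, 2 → 2
9 → 5, 2 → 2
14 → 5, 2, 13 → 3
5 → 2 → 1
2 → none → 0
13 → none → 0
Sum: 6 + 6 + 7 + 6 + 2 + 2 + 3 + 1 + 0 + 0 = 33

33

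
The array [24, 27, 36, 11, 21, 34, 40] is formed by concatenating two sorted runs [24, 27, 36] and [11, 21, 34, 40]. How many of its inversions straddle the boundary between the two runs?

Take each right-half value and tally the left-half values above it:
r = 11: 24, 27, 36 → 3
r = 21: 24, 27, 36 → 3
r = 34: 36 → 1
r = 40: none → 0
Cross-inversions: 3 + 3 + 1 + 0 = 7

7 cross-inversions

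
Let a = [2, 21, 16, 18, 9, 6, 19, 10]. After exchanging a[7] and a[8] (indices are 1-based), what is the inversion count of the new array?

13 inversions

Positions 7 and 8 hold 19 and 10; after swapping, the array is [2, 21, 16, 18, 9, 6, 10, 19].
Count, for each position, how many later elements it exceeds:
2 → none → 0
21 → 16, 18, 9, 6, 10, 19 → 6
16 → 9, 6, 10 → 3
18 → 9, 6, 10 → 3
9 → 6 → 1
6 → none → 0
10 → none → 0
19 → none → 0
Sum: 0 + 6 + 3 + 3 + 1 + 0 + 0 + 0 = 13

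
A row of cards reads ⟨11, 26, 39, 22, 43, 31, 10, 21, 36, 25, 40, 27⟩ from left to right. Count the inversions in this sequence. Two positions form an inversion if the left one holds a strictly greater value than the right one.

Count, for each position, how many later elements it exceeds:
11 → 10 → 1
26 → 22, 10, 21, 25 → 4
39 → 22, 31, 10, 21, 36, 25, 27 → 7
22 → 10, 21 → 2
43 → 31, 10, 21, 36, 25, 40, 27 → 7
31 → 10, 21, 25, 27 → 4
10 → none → 0
21 → none → 0
36 → 25, 27 → 2
25 → none → 0
40 → 27 → 1
27 → none → 0
Sum: 1 + 4 + 7 + 2 + 7 + 4 + 0 + 0 + 2 + 0 + 1 + 0 = 28

There are 28 out-of-order pairs.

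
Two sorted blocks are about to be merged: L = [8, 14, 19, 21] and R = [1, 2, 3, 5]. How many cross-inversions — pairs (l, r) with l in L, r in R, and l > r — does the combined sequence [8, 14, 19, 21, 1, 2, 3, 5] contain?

Take each right-half value and tally the left-half values above it:
r = 1: 8, 14, 19, 21 → 4
r = 2: 8, 14, 19, 21 → 4
r = 3: 8, 14, 19, 21 → 4
r = 5: 8, 14, 19, 21 → 4
Cross-inversions: 4 + 4 + 4 + 4 = 16

16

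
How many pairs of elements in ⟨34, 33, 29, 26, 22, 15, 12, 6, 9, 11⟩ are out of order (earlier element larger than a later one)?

Sweep left to right; for each value list the smaller values that follow it:
34 → 33, 29, 26, 22, 15, 12, 6, 9, 11 → 9
33 → 29, 26, 22, 15, 12, 6, 9, 11 → 8
29 → 26, 22, 15, 12, 6, 9, 11 → 7
26 → 22, 15, 12, 6, 9, 11 → 6
22 → 15, 12, 6, 9, 11 → 5
15 → 12, 6, 9, 11 → 4
12 → 6, 9, 11 → 3
6 → none → 0
9 → none → 0
11 → none → 0
Sum: 9 + 8 + 7 + 6 + 5 + 4 + 3 + 0 + 0 + 0 = 42

42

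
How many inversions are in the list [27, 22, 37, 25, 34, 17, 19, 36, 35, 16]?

26

Element-by-element contributions:
27 → 22, 25, 17, 19, 16 → 5
22 → 17, 19, 16 → 3
37 → 25, 34, 17, 19, 36, 35, 16 → 7
25 → 17, 19, 16 → 3
34 → 17, 19, 16 → 3
17 → 16 → 1
19 → 16 → 1
36 → 35, 16 → 2
35 → 16 → 1
16 → none → 0
Sum: 5 + 3 + 7 + 3 + 3 + 1 + 1 + 2 + 1 + 0 = 26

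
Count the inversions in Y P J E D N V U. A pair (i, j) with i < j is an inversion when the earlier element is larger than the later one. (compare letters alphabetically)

For each element, count later entries that are smaller:
Y → P, J, E, D, N, V, U → 7
P → J, E, D, N → 4
J → E, D → 2
E → D → 1
D → none → 0
N → none → 0
V → U → 1
U → none → 0
Sum: 7 + 4 + 2 + 1 + 0 + 0 + 1 + 0 = 15

15 inversions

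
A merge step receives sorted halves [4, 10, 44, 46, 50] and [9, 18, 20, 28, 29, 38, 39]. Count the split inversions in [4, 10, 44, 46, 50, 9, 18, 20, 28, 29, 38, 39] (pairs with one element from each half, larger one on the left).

22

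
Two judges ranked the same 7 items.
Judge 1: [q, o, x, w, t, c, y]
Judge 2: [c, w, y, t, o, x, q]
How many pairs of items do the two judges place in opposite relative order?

17 discordant pairs

Assign each item its position (1..7) in the first ordering, then rewrite the second ordering as that position sequence:
positions: q→1, o→2, x→3, w→4, t→5, c→6, y→7
second ordering as positions: [6, 4, 7, 5, 2, 3, 1]
Discordant pairs = inversions in this position sequence.
6: 4, 5, 2, 3, 1 → 5
4: 2, 3, 1 → 3
7: 5, 2, 3, 1 → 4
5: 2, 3, 1 → 3
2: 1 → 1
3: 1 → 1
1: 0
Total: 5 + 3 + 4 + 3 + 1 + 1 + 0 = 17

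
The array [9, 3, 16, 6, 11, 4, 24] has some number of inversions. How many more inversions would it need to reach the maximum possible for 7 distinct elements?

Maximum inversions for 7 distinct elements is C(7, 2) = 7·6/2 = 21.
Current inversions — for each element, count later smaller elements:
9: 3
3: 0
16: 3
6: 1
11: 1
4: 0
24: 0
Current total: 3 + 0 + 3 + 1 + 1 + 0 + 0 = 8
Shortfall: 21 − 8 = 13

13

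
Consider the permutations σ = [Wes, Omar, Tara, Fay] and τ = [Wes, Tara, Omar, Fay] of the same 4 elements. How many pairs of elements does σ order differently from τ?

Assign each item its position (1..4) in the first ordering, then rewrite the second ordering as that position sequence:
positions: Wes→1, Omar→2, Tara→3, Fay→4
second ordering as positions: [1, 3, 2, 4]
Discordant pairs = inversions in this position sequence.
1: 0
3: 2 → 1
2: 0
4: 0
Total: 0 + 1 + 0 + 0 = 1

1 discordant pair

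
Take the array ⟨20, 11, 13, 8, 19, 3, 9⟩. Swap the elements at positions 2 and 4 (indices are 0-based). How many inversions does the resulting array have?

Positions 2 and 4 hold 13 and 19; after swapping, the array is [20, 11, 19, 8, 13, 3, 9].
Element-by-element contributions:
20 → 11, 19, 8, 13, 3, 9 → 6
11 → 8, 3, 9 → 3
19 → 8, 13, 3, 9 → 4
8 → 3 → 1
13 → 3, 9 → 2
3 → none → 0
9 → none → 0
Sum: 6 + 3 + 4 + 1 + 2 + 0 + 0 = 16

16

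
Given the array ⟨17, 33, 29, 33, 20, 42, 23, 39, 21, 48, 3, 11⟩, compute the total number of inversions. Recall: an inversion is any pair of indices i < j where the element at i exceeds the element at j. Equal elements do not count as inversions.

35 inversions

For each element, count later entries that are smaller:
17: 2
33: 6
29: 5
33: 5
20: 2
42: 5
23: 3
39: 3
21: 2
48: 2
3: 0
11: 0
Sum: 2 + 6 + 5 + 5 + 2 + 5 + 3 + 3 + 2 + 2 + 0 + 0 = 35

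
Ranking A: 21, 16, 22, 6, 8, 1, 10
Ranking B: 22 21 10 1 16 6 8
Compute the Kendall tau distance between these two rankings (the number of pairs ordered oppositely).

There are 9 discordant pairs.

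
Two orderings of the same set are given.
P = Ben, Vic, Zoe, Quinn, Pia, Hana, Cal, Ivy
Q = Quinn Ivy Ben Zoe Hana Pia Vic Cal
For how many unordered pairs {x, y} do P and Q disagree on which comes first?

13 disagreeing pairs

Assign each item its position (1..8) in the first ordering, then rewrite the second ordering as that position sequence:
positions: Ben→1, Vic→2, Zoe→3, Quinn→4, Pia→5, Hana→6, Cal→7, Ivy→8
second ordering as positions: [4, 8, 1, 3, 6, 5, 2, 7]
Discordant pairs = inversions in this position sequence.
4: 1, 3, 2 → 3
8: 1, 3, 6, 5, 2, 7 → 6
1: 0
3: 2 → 1
6: 5, 2 → 2
5: 2 → 1
2: 0
7: 0
Total: 3 + 6 + 0 + 1 + 2 + 1 + 0 + 0 = 13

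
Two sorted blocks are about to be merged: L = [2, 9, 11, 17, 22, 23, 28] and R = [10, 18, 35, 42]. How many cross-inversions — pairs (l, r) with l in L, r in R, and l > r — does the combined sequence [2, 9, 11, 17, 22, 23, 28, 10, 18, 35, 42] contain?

8 cross-inversions

For each element r of the right run, count left-run elements greater than r:
r = 10: 11, 17, 22, 23, 28 → 5
r = 18: 22, 23, 28 → 3
r = 35: none → 0
r = 42: none → 0
Cross-inversions: 5 + 3 + 0 + 0 = 8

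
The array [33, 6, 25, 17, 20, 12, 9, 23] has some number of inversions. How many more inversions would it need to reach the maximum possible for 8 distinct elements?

11

Maximum inversions for 8 distinct elements is C(8, 2) = 8·7/2 = 28.
Current inversions — for each element, count later smaller elements:
33: 7
6: 0
25: 5
17: 2
20: 2
12: 1
9: 0
23: 0
Current total: 7 + 0 + 5 + 2 + 2 + 1 + 0 + 0 = 17
Shortfall: 28 − 17 = 11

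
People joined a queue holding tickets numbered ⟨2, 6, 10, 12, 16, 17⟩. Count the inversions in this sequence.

Out-of-order index pairs (1-indexed):
(none)
That's 0 pairs.

0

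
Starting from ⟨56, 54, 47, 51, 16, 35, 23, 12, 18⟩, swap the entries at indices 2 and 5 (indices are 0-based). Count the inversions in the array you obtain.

Positions 2 and 5 hold 47 and 35; after swapping, the array is [56, 54, 35, 51, 16, 47, 23, 12, 18].
For each element, count later entries that are smaller:
56 → 54, 35, 51, 16, 47, 23, 12, 18 → 8
54 → 35, 51, 16, 47, 23, 12, 18 → 7
35 → 16, 23, 12, 18 → 4
51 → 16, 47, 23, 12, 18 → 5
16 → 12 → 1
47 → 23, 12, 18 → 3
23 → 12, 18 → 2
12 → none → 0
18 → none → 0
Sum: 8 + 7 + 4 + 5 + 1 + 3 + 2 + 0 + 0 = 30

30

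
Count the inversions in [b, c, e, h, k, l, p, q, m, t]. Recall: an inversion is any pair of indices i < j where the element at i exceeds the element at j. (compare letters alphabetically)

Count, for each position, how many later elements it exceeds:
b → none → 0
c → none → 0
e → none → 0
h → none → 0
k → none → 0
l → none → 0
p → m → 1
q → m → 1
m → none → 0
t → none → 0
Sum: 0 + 0 + 0 + 0 + 0 + 0 + 1 + 1 + 0 + 0 = 2

2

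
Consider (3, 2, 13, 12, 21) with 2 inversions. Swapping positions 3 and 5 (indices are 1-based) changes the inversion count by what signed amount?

+1

Positions 3 and 5 hold 13 and 21; after swapping, the array is [3, 2, 21, 12, 13].
Count, for each position, how many later elements it exceeds:
3: 1
2: 0
21: 2
12: 0
13: 0
Sum: 1 + 0 + 2 + 0 + 0 = 3
Change: 3 − 2 = +1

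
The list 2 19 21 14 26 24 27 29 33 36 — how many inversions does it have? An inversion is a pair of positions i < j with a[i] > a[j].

Count, for each position, how many later elements it exceeds:
2: 0
19: 1
21: 1
14: 0
26: 1
24: 0
27: 0
29: 0
33: 0
36: 0
Sum: 0 + 1 + 1 + 0 + 1 + 0 + 0 + 0 + 0 + 0 = 3

3 out-of-order pairs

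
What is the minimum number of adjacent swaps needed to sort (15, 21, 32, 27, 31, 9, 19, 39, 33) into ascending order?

Each adjacent swap fixes exactly one inversion, so the minimum swap count equals the number of inversions.
Count inversions — for each element, later elements that are smaller:
15: 9 → 1
21: 9, 19 → 2
32: 27, 31, 9, 19 → 4
27: 9, 19 → 2
31: 9, 19 → 2
9: none → 0
19: none → 0
39: 33 → 1
33: none → 0
Total inversions: 1 + 2 + 4 + 2 + 2 + 0 + 0 + 1 + 0 = 12

12 adjacent swaps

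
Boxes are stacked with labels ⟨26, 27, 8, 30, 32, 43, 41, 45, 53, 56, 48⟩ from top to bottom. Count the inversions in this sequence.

Out-of-order pairs: 5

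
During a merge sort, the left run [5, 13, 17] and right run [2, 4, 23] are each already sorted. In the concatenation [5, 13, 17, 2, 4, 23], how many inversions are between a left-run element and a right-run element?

Cross-inversions: 6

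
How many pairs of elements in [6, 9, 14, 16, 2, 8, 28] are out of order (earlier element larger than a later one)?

Inversion pairs (indices are 1-based):
(1,5): 6 > 2
(2,5): 9 > 2
(2,6): 9 > 8
(3,5): 14 > 2
(3,6): 14 > 8
(4,5): 16 > 2
(4,6): 16 > 8
That's 7 pairs.

7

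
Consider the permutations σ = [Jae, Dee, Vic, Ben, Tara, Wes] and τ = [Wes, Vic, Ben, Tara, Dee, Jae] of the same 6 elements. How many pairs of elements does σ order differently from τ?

12 discordant pairs

Assign each item its position (1..6) in the first ordering, then rewrite the second ordering as that position sequence:
positions: Jae→1, Dee→2, Vic→3, Ben→4, Tara→5, Wes→6
second ordering as positions: [6, 3, 4, 5, 2, 1]
Discordant pairs = inversions in this position sequence.
6: 3, 4, 5, 2, 1 → 5
3: 2, 1 → 2
4: 2, 1 → 2
5: 2, 1 → 2
2: 1 → 1
1: 0
Total: 5 + 2 + 2 + 2 + 1 + 0 = 12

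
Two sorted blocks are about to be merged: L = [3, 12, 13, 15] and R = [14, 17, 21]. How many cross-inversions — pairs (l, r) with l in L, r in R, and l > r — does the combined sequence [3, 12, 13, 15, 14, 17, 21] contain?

1

Take each right-half value and tally the left-half values above it:
r = 14: 15 → 1
r = 17: none → 0
r = 21: none → 0
Cross-inversions: 1 + 0 + 0 = 1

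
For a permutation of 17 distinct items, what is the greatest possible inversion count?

A reversed (strictly descending) arrangement makes every pair an inversion, giving C(17, 2) inversions.
C(17, 2) = 17·16/2 = 136

136 inversions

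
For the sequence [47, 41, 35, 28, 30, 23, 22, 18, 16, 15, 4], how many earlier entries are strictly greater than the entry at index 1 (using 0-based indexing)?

1 such element

The element at index 1 is 41.
Elements before it: 47
Those larger than 41: 47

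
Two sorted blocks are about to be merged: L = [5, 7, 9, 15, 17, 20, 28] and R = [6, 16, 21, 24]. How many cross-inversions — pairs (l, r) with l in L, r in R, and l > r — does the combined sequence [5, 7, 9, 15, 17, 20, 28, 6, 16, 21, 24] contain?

11

For each element r of the right run, count left-run elements greater than r:
r = 6: 7, 9, 15, 17, 20, 28 → 6
r = 16: 17, 20, 28 → 3
r = 21: 28 → 1
r = 24: 28 → 1
Cross-inversions: 6 + 3 + 1 + 1 = 11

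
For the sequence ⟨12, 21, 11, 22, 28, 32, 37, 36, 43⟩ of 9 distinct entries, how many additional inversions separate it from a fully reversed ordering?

33 inversions short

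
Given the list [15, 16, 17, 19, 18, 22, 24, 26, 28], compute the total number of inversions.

1 inversion

Sweep left to right; for each value list the smaller values that follow it:
15 → none → 0
16 → none → 0
17 → none → 0
19 → 18 → 1
18 → none → 0
22 → none → 0
24 → none → 0
26 → none → 0
28 → none → 0
Sum: 0 + 0 + 0 + 1 + 0 + 0 + 0 + 0 + 0 = 1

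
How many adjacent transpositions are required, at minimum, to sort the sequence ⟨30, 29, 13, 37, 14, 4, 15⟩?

14

The minimum number of adjacent swaps to sort an array equals its inversion count, since every such swap removes exactly one inversion.
Count inversions — for each element, later elements that are smaller:
30: 29, 13, 14, 4, 15 → 5
29: 13, 14, 4, 15 → 4
13: 4 → 1
37: 14, 4, 15 → 3
14: 4 → 1
4: none → 0
15: none → 0
Total inversions: 5 + 4 + 1 + 3 + 1 + 0 + 0 = 14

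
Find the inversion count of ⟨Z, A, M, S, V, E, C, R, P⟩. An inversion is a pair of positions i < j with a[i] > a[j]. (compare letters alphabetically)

There are 20 inversions.

For each element, count later entries that are smaller:
Z → A, M, S, V, E, C, R, P → 8
A → none → 0
M → E, C → 2
S → E, C, R, P → 4
V → E, C, R, P → 4
E → C → 1
C → none → 0
R → P → 1
P → none → 0
Sum: 8 + 0 + 2 + 4 + 4 + 1 + 0 + 1 + 0 = 20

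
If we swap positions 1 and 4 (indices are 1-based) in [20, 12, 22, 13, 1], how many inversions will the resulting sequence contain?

Positions 1 and 4 hold 20 and 13; after swapping, the array is [13, 12, 22, 20, 1].
Element-by-element contributions:
13: 2
12: 1
22: 2
20: 1
1: 0
Sum: 2 + 1 + 2 + 1 + 0 = 6

6 inversions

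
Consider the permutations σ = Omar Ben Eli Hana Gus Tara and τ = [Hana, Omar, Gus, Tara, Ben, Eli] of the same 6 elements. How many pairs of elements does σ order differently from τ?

Assign each item its position (1..6) in the first ordering, then rewrite the second ordering as that position sequence:
positions: Omar→1, Ben→2, Eli→3, Hana→4, Gus→5, Tara→6
second ordering as positions: [4, 1, 5, 6, 2, 3]
Discordant pairs = inversions in this position sequence.
4: 1, 2, 3 → 3
1: 0
5: 2, 3 → 2
6: 2, 3 → 2
2: 0
3: 0
Total: 3 + 0 + 2 + 2 + 0 + 0 = 7

7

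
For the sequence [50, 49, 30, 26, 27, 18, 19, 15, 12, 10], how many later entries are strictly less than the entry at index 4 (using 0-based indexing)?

5

The element at index 4 is 27.
Elements after it: 18, 19, 15, 12, 10
Those smaller than 27: 18, 19, 15, 12, 10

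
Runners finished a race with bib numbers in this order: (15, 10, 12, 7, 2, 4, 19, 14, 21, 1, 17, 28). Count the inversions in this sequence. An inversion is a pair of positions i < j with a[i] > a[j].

There are 26 inversions.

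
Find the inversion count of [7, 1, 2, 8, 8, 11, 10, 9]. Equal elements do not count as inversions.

5

Sweep left to right; for each value list the smaller values that follow it:
7 → 1, 2 → 2
1 → none → 0
2 → none → 0
8 → none → 0
8 → none → 0
11 → 10, 9 → 2
10 → 9 → 1
9 → none → 0
Sum: 2 + 0 + 0 + 0 + 0 + 2 + 1 + 0 = 5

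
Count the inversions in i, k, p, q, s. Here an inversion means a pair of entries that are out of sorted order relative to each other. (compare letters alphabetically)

Inversion pairs (indices are 0-based):
(none)
That's 0 pairs.

0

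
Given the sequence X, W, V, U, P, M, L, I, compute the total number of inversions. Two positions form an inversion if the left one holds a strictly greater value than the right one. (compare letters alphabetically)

Inversions: 28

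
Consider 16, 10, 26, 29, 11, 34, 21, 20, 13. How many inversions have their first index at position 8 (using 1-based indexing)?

1 such element

The element at index 8 is 20.
Elements after it: 13
Those smaller than 20: 13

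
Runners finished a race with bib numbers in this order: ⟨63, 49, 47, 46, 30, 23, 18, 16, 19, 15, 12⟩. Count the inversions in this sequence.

Count, for each position, how many later elements it exceeds:
63: 10
49: 9
47: 8
46: 7
30: 6
23: 5
18: 3
16: 2
19: 2
15: 1
12: 0
Sum: 10 + 9 + 8 + 7 + 6 + 5 + 3 + 2 + 2 + 1 + 0 = 53

53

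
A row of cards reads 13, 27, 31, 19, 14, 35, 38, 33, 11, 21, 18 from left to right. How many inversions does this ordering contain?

27

Element-by-element contributions:
13 → 11 → 1
27 → 19, 14, 11, 21, 18 → 5
31 → 19, 14, 11, 21, 18 → 5
19 → 14, 11, 18 → 3
14 → 11 → 1
35 → 33, 11, 21, 18 → 4
38 → 33, 11, 21, 18 → 4
33 → 11, 21, 18 → 3
11 → none → 0
21 → 18 → 1
18 → none → 0
Sum: 1 + 5 + 5 + 3 + 1 + 4 + 4 + 3 + 0 + 1 + 0 = 27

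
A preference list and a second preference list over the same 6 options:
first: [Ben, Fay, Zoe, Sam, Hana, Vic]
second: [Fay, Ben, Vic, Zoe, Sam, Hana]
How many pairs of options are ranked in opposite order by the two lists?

Assign each item its position (1..6) in the first ordering, then rewrite the second ordering as that position sequence:
positions: Ben→1, Fay→2, Zoe→3, Sam→4, Hana→5, Vic→6
second ordering as positions: [2, 1, 6, 3, 4, 5]
Discordant pairs = inversions in this position sequence.
2: 1 → 1
1: 0
6: 3, 4, 5 → 3
3: 0
4: 0
5: 0
Total: 1 + 0 + 3 + 0 + 0 + 0 = 4

4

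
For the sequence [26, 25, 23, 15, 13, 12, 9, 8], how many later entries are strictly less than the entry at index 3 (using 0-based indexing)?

4

The element at index 3 is 15.
Elements after it: 13, 12, 9, 8
Those smaller than 15: 13, 12, 9, 8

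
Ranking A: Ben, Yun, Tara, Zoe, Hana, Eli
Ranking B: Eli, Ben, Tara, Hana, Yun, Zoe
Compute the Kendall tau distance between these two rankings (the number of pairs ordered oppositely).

Discordant pairs: 8

Assign each item its position (1..6) in the first ordering, then rewrite the second ordering as that position sequence:
positions: Ben→1, Yun→2, Tara→3, Zoe→4, Hana→5, Eli→6
second ordering as positions: [6, 1, 3, 5, 2, 4]
Discordant pairs = inversions in this position sequence.
6: 1, 3, 5, 2, 4 → 5
1: 0
3: 2 → 1
5: 2, 4 → 2
2: 0
4: 0
Total: 5 + 0 + 1 + 2 + 0 + 0 = 8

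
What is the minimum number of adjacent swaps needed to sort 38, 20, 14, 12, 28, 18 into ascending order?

Each adjacent swap fixes exactly one inversion, so the minimum swap count equals the number of inversions.
Count inversions — for each element, later elements that are smaller:
38: 20, 14, 12, 28, 18 → 5
20: 14, 12, 18 → 3
14: 12 → 1
12: none → 0
28: 18 → 1
18: none → 0
Total inversions: 5 + 3 + 1 + 0 + 1 + 0 = 10

Swaps: 10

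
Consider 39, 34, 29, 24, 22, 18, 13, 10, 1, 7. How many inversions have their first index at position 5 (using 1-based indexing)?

The element at index 5 is 22.
Elements after it: 18, 13, 10, 1, 7
Those smaller than 22: 18, 13, 10, 1, 7

5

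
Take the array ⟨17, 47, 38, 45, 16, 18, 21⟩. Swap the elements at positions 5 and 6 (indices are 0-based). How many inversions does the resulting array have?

13

Positions 5 and 6 hold 18 and 21; after swapping, the array is [17, 47, 38, 45, 16, 21, 18].
For each element, count later entries that are smaller:
17 → 16 → 1
47 → 38, 45, 16, 21, 18 → 5
38 → 16, 21, 18 → 3
45 → 16, 21, 18 → 3
16 → none → 0
21 → 18 → 1
18 → none → 0
Sum: 1 + 5 + 3 + 3 + 0 + 1 + 0 = 13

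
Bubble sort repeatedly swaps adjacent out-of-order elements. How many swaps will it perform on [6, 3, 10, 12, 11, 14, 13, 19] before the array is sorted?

Minimum adjacent swaps = number of inversions (each swap of adjacent out-of-order elements removes one inversion and no swap can remove more).
Count inversions — for each element, later elements that are smaller:
6: 3 → 1
3: none → 0
10: none → 0
12: 11 → 1
11: none → 0
14: 13 → 1
13: none → 0
19: none → 0
Total inversions: 1 + 0 + 0 + 1 + 0 + 1 + 0 + 0 = 3

3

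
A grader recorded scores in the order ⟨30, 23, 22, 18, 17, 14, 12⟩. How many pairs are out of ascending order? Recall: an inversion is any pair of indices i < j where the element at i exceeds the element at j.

21 inversions

Count, for each position, how many later elements it exceeds:
30 → 23, 22, 18, 17, 14, 12 → 6
23 → 22, 18, 17, 14, 12 → 5
22 → 18, 17, 14, 12 → 4
18 → 17, 14, 12 → 3
17 → 14, 12 → 2
14 → 12 → 1
12 → none → 0
Sum: 6 + 5 + 4 + 3 + 2 + 1 + 0 = 21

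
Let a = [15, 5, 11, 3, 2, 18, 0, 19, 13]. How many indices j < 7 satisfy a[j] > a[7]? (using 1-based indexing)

6

The element at index 7 is 0.
Elements before it: 15, 5, 11, 3, 2, 18
Those larger than 0: 15, 5, 11, 3, 2, 18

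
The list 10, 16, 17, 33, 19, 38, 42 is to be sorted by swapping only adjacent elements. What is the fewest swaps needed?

There is 1 adjacent swap.

Each adjacent swap fixes exactly one inversion, so the minimum swap count equals the number of inversions.
Count inversions — for each element, later elements that are smaller:
10: none → 0
16: none → 0
17: none → 0
33: 19 → 1
19: none → 0
38: none → 0
42: none → 0
Total inversions: 0 + 0 + 0 + 1 + 0 + 0 + 0 = 1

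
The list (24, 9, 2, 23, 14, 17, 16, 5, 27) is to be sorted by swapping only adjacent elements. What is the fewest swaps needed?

Swaps: 17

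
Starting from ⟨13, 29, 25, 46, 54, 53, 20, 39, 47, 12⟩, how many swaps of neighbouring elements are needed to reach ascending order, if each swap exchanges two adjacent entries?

21

Each adjacent swap fixes exactly one inversion, so the minimum swap count equals the number of inversions.
Count inversions — for each element, later elements that are smaller:
13: 12 → 1
29: 25, 20, 12 → 3
25: 20, 12 → 2
46: 20, 39, 12 → 3
54: 53, 20, 39, 47, 12 → 5
53: 20, 39, 47, 12 → 4
20: 12 → 1
39: 12 → 1
47: 12 → 1
12: none → 0
Total inversions: 1 + 3 + 2 + 3 + 5 + 4 + 1 + 1 + 1 + 0 = 21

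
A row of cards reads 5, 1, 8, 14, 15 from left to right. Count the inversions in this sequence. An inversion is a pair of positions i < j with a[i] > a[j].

1 out-of-order pair

Count, for each position, how many later elements it exceeds:
5 → 1 → 1
1 → none → 0
8 → none → 0
14 → none → 0
15 → none → 0
Sum: 1 + 0 + 0 + 0 + 0 = 1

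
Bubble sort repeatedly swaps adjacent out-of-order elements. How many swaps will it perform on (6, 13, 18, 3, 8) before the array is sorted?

5

Minimum adjacent swaps = number of inversions (each swap of adjacent out-of-order elements removes one inversion and no swap can remove more).
Count inversions — for each element, later elements that are smaller:
6: 3 → 1
13: 3, 8 → 2
18: 3, 8 → 2
3: none → 0
8: none → 0
Total inversions: 1 + 2 + 2 + 0 + 0 = 5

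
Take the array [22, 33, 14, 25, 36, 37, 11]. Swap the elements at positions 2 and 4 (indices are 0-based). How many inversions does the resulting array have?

Positions 2 and 4 hold 14 and 36; after swapping, the array is [22, 33, 36, 25, 14, 37, 11].
For each element, count later entries that are smaller:
22: 2
33: 3
36: 3
25: 2
14: 1
37: 1
11: 0
Sum: 2 + 3 + 3 + 2 + 1 + 1 + 0 = 12

12 inversions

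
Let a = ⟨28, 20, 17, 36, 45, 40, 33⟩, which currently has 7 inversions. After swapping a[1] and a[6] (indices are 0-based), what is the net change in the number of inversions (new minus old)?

+1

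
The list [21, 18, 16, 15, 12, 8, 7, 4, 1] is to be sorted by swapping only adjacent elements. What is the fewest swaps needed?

36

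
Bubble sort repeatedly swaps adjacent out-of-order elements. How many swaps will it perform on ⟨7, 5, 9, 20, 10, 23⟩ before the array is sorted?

There are 2 adjacent swaps.

Each adjacent swap fixes exactly one inversion, so the minimum swap count equals the number of inversions.
Count inversions — for each element, later elements that are smaller:
7: 5 → 1
5: none → 0
9: none → 0
20: 10 → 1
10: none → 0
23: none → 0
Total inversions: 1 + 0 + 0 + 1 + 0 + 0 = 2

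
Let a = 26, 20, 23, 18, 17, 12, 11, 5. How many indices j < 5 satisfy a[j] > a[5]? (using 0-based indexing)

5 such elements

The element at index 5 is 12.
Elements before it: 26, 20, 23, 18, 17
Those larger than 12: 26, 20, 23, 18, 17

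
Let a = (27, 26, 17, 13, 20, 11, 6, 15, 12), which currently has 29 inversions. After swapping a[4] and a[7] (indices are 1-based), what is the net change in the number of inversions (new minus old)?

Positions 4 and 7 hold 13 and 6; after swapping, the array is [27, 26, 17, 6, 20, 11, 13, 15, 12].
Sweep left to right; for each value list the smaller values that follow it:
27 → 26, 17, 6, 20, 11, 13, 15, 12 → 8
26 → 17, 6, 20, 11, 13, 15, 12 → 7
17 → 6, 11, 13, 15, 12 → 5
6 → none → 0
20 → 11, 13, 15, 12 → 4
11 → none → 0
13 → 12 → 1
15 → 12 → 1
12 → none → 0
Sum: 8 + 7 + 5 + 0 + 4 + 0 + 1 + 1 + 0 = 26
Change: 26 − 29 = -3

-3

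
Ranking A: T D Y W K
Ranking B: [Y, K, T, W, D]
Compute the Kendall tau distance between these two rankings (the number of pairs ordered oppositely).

6 discordant pairs

Assign each item its position (1..5) in the first ordering, then rewrite the second ordering as that position sequence:
positions: T→1, D→2, Y→3, W→4, K→5
second ordering as positions: [3, 5, 1, 4, 2]
Discordant pairs = inversions in this position sequence.
3: 1, 2 → 2
5: 1, 4, 2 → 3
1: 0
4: 2 → 1
2: 0
Total: 2 + 3 + 0 + 1 + 0 = 6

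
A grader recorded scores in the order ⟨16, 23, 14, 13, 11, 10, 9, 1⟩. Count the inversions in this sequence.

27 out-of-order pairs

Element-by-element contributions:
16: 6
23: 6
14: 5
13: 4
11: 3
10: 2
9: 1
1: 0
Sum: 6 + 6 + 5 + 4 + 3 + 2 + 1 + 0 = 27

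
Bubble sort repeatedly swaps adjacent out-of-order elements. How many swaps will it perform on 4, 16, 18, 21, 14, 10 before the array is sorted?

Minimum adjacent swaps = number of inversions (each swap of adjacent out-of-order elements removes one inversion and no swap can remove more).
Count inversions — for each element, later elements that are smaller:
4: none → 0
16: 14, 10 → 2
18: 14, 10 → 2
21: 14, 10 → 2
14: 10 → 1
10: none → 0
Total inversions: 0 + 2 + 2 + 2 + 1 + 0 = 7

There are 7 adjacent swaps.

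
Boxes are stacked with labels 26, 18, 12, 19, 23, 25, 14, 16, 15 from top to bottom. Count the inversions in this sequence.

Count, for each position, how many later elements it exceeds:
26 → 18, 12, 19, 23, 25, 14, 16, 15 → 8
18 → 12, 14, 16, 15 → 4
12 → none → 0
19 → 14, 16, 15 → 3
23 → 14, 16, 15 → 3
25 → 14, 16, 15 → 3
14 → none → 0
16 → 15 → 1
15 → none → 0
Sum: 8 + 4 + 0 + 3 + 3 + 3 + 0 + 1 + 0 = 22

22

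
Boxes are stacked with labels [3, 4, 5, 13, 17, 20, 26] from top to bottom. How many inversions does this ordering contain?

There are 0 out-of-order pairs.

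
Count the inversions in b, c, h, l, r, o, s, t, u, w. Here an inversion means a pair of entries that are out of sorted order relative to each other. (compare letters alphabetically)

Element-by-element contributions:
b → none → 0
c → none → 0
h → none → 0
l → none → 0
r → o → 1
o → none → 0
s → none → 0
t → none → 0
u → none → 0
w → none → 0
Sum: 0 + 0 + 0 + 0 + 1 + 0 + 0 + 0 + 0 + 0 = 1

1 out-of-order pair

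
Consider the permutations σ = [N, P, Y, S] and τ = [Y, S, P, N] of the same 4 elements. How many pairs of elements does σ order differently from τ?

Assign each item its position (1..4) in the first ordering, then rewrite the second ordering as that position sequence:
positions: N→1, P→2, Y→3, S→4
second ordering as positions: [3, 4, 2, 1]
Discordant pairs = inversions in this position sequence.
3: 2, 1 → 2
4: 2, 1 → 2
2: 1 → 1
1: 0
Total: 2 + 2 + 1 + 0 = 5

5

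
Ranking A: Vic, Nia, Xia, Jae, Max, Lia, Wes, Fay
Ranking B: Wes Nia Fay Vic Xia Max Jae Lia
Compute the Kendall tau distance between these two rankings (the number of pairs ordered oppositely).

There are 13 discordant pairs.

Assign each item its position (1..8) in the first ordering, then rewrite the second ordering as that position sequence:
positions: Vic→1, Nia→2, Xia→3, Jae→4, Max→5, Lia→6, Wes→7, Fay→8
second ordering as positions: [7, 2, 8, 1, 3, 5, 4, 6]
Discordant pairs = inversions in this position sequence.
7: 2, 1, 3, 5, 4, 6 → 6
2: 1 → 1
8: 1, 3, 5, 4, 6 → 5
1: 0
3: 0
5: 4 → 1
4: 0
6: 0
Total: 6 + 1 + 5 + 0 + 0 + 1 + 0 + 0 = 13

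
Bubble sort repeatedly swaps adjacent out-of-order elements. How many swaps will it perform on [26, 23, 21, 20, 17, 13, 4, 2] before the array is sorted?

Swaps: 28

The minimum number of adjacent swaps to sort an array equals its inversion count, since every such swap removes exactly one inversion.
Count inversions — for each element, later elements that are smaller:
26: 23, 21, 20, 17, 13, 4, 2 → 7
23: 21, 20, 17, 13, 4, 2 → 6
21: 20, 17, 13, 4, 2 → 5
20: 17, 13, 4, 2 → 4
17: 13, 4, 2 → 3
13: 4, 2 → 2
4: 2 → 1
2: none → 0
Total inversions: 7 + 6 + 5 + 4 + 3 + 2 + 1 + 0 = 28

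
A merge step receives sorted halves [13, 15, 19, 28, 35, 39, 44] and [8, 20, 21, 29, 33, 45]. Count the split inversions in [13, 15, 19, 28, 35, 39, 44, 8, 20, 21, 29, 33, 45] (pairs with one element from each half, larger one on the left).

There are 21 split inversions.

Count, for every r in R, how many entries of L exceed r:
r = 8: 13, 15, 19, 28, 35, 39, 44 → 7
r = 20: 28, 35, 39, 44 → 4
r = 21: 28, 35, 39, 44 → 4
r = 29: 35, 39, 44 → 3
r = 33: 35, 39, 44 → 3
r = 45: none → 0
Cross-inversions: 7 + 4 + 4 + 3 + 3 + 0 = 21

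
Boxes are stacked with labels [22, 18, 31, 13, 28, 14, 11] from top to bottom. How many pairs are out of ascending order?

Element-by-element contributions:
22 → 18, 13, 14, 11 → 4
18 → 13, 14, 11 → 3
31 → 13, 28, 14, 11 → 4
13 → 11 → 1
28 → 14, 11 → 2
14 → 11 → 1
11 → none → 0
Sum: 4 + 3 + 4 + 1 + 2 + 1 + 0 = 15

15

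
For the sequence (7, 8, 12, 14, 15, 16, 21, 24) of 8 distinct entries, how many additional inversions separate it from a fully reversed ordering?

28

Maximum inversions for 8 distinct elements is C(8, 2) = 8·7/2 = 28.
Current inversions — for each element, count later smaller elements:
7: 0
8: 0
12: 0
14: 0
15: 0
16: 0
21: 0
24: 0
Current total: 0 + 0 + 0 + 0 + 0 + 0 + 0 + 0 = 0
Shortfall: 28 − 0 = 28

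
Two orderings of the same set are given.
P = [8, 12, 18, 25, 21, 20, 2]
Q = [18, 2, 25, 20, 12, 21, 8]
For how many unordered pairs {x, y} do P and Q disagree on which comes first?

14

Assign each item its position (1..7) in the first ordering, then rewrite the second ordering as that position sequence:
positions: 8→1, 12→2, 18→3, 25→4, 21→5, 20→6, 2→7
second ordering as positions: [3, 7, 4, 6, 2, 5, 1]
Discordant pairs = inversions in this position sequence.
3: 2, 1 → 2
7: 4, 6, 2, 5, 1 → 5
4: 2, 1 → 2
6: 2, 5, 1 → 3
2: 1 → 1
5: 1 → 1
1: 0
Total: 2 + 5 + 2 + 3 + 1 + 1 + 0 = 14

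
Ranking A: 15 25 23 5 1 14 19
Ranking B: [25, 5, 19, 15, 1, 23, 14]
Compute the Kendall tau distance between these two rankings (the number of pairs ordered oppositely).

8

Assign each item its position (1..7) in the first ordering, then rewrite the second ordering as that position sequence:
positions: 15→1, 25→2, 23→3, 5→4, 1→5, 14→6, 19→7
second ordering as positions: [2, 4, 7, 1, 5, 3, 6]
Discordant pairs = inversions in this position sequence.
2: 1 → 1
4: 1, 3 → 2
7: 1, 5, 3, 6 → 4
1: 0
5: 3 → 1
3: 0
6: 0
Total: 1 + 2 + 4 + 0 + 1 + 0 + 0 = 8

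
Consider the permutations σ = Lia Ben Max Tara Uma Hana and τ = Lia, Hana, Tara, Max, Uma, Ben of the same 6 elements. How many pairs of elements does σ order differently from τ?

Assign each item its position (1..6) in the first ordering, then rewrite the second ordering as that position sequence:
positions: Lia→1, Ben→2, Max→3, Tara→4, Uma→5, Hana→6
second ordering as positions: [1, 6, 4, 3, 5, 2]
Discordant pairs = inversions in this position sequence.
1: 0
6: 4, 3, 5, 2 → 4
4: 3, 2 → 2
3: 2 → 1
5: 2 → 1
2: 0
Total: 0 + 4 + 2 + 1 + 1 + 0 = 8

8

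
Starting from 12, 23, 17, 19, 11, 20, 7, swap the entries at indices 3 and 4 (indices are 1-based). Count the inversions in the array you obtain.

14

Positions 3 and 4 hold 17 and 19; after swapping, the array is [12, 23, 19, 17, 11, 20, 7].
For each element, count later entries that are smaller:
12 → 11, 7 → 2
23 → 19, 17, 11, 20, 7 → 5
19 → 17, 11, 7 → 3
17 → 11, 7 → 2
11 → 7 → 1
20 → 7 → 1
7 → none → 0
Sum: 2 + 5 + 3 + 2 + 1 + 1 + 0 = 14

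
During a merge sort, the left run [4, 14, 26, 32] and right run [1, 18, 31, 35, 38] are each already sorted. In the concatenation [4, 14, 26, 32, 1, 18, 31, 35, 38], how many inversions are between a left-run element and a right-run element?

7

Count, for every r in R, how many entries of L exceed r:
r = 1: 4, 14, 26, 32 → 4
r = 18: 26, 32 → 2
r = 31: 32 → 1
r = 35: none → 0
r = 38: none → 0
Cross-inversions: 4 + 2 + 1 + 0 + 0 = 7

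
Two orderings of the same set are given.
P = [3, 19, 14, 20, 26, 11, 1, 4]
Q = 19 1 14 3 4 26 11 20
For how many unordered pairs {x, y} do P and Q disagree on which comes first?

Assign each item its position (1..8) in the first ordering, then rewrite the second ordering as that position sequence:
positions: 3→1, 19→2, 14→3, 20→4, 26→5, 11→6, 1→7, 4→8
second ordering as positions: [2, 7, 3, 1, 8, 5, 6, 4]
Discordant pairs = inversions in this position sequence.
2: 1 → 1
7: 3, 1, 5, 6, 4 → 5
3: 1 → 1
1: 0
8: 5, 6, 4 → 3
5: 4 → 1
6: 4 → 1
4: 0
Total: 1 + 5 + 1 + 0 + 3 + 1 + 1 + 0 = 12

12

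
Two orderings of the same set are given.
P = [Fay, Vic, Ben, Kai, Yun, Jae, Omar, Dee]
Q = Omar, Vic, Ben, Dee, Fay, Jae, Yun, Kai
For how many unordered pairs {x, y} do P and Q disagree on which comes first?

15

Assign each item its position (1..8) in the first ordering, then rewrite the second ordering as that position sequence:
positions: Fay→1, Vic→2, Ben→3, Kai→4, Yun→5, Jae→6, Omar→7, Dee→8
second ordering as positions: [7, 2, 3, 8, 1, 6, 5, 4]
Discordant pairs = inversions in this position sequence.
7: 2, 3, 1, 6, 5, 4 → 6
2: 1 → 1
3: 1 → 1
8: 1, 6, 5, 4 → 4
1: 0
6: 5, 4 → 2
5: 4 → 1
4: 0
Total: 6 + 1 + 1 + 4 + 0 + 2 + 1 + 0 = 15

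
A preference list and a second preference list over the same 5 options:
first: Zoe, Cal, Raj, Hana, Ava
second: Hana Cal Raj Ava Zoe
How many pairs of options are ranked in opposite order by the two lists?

6

Assign each item its position (1..5) in the first ordering, then rewrite the second ordering as that position sequence:
positions: Zoe→1, Cal→2, Raj→3, Hana→4, Ava→5
second ordering as positions: [4, 2, 3, 5, 1]
Discordant pairs = inversions in this position sequence.
4: 2, 3, 1 → 3
2: 1 → 1
3: 1 → 1
5: 1 → 1
1: 0
Total: 3 + 1 + 1 + 1 + 0 = 6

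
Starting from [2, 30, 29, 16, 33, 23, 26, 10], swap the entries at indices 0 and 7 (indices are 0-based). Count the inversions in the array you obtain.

16 inversions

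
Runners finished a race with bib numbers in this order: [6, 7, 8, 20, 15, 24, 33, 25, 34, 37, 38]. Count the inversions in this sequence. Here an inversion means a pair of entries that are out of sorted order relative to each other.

Sweep left to right; for each value list the smaller values that follow it:
6 → none → 0
7 → none → 0
8 → none → 0
20 → 15 → 1
15 → none → 0
24 → none → 0
33 → 25 → 1
25 → none → 0
34 → none → 0
37 → none → 0
38 → none → 0
Sum: 0 + 0 + 0 + 1 + 0 + 0 + 1 + 0 + 0 + 0 + 0 = 2

2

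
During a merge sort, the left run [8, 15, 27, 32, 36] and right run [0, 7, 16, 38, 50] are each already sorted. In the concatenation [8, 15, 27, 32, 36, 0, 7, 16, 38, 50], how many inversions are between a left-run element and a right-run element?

For each element r of the right run, count left-run elements greater than r:
r = 0: 8, 15, 27, 32, 36 → 5
r = 7: 8, 15, 27, 32, 36 → 5
r = 16: 27, 32, 36 → 3
r = 38: none → 0
r = 50: none → 0
Cross-inversions: 5 + 5 + 3 + 0 + 0 = 13

13 cross-inversions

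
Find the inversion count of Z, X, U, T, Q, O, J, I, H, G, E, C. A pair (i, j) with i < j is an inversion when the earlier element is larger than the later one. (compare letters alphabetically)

Element-by-element contributions:
Z: 11
X: 10
U: 9
T: 8
Q: 7
O: 6
J: 5
I: 4
H: 3
G: 2
E: 1
C: 0
Sum: 11 + 10 + 9 + 8 + 7 + 6 + 5 + 4 + 3 + 2 + 1 + 0 = 66

There are 66 out-of-order pairs.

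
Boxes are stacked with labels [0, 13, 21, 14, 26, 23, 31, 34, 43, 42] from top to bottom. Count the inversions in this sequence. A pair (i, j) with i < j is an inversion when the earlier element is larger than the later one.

Inversions: 3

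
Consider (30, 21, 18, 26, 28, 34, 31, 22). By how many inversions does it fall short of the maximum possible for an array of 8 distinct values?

Maximum inversions for 8 distinct elements is C(8, 2) = 8·7/2 = 28.
Current inversions — for each element, count later smaller elements:
30: 5
21: 1
18: 0
26: 1
28: 1
34: 2
31: 1
22: 0
Current total: 5 + 1 + 0 + 1 + 1 + 2 + 1 + 0 = 11
Shortfall: 28 − 11 = 17

17 inversions short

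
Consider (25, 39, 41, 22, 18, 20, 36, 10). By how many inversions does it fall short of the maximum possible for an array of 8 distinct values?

8 inversions short

Maximum inversions for 8 distinct elements is C(8, 2) = 8·7/2 = 28.
Current inversions — for each element, count later smaller elements:
25: 4
39: 5
41: 5
22: 3
18: 1
20: 1
36: 1
10: 0
Current total: 4 + 5 + 5 + 3 + 1 + 1 + 1 + 0 = 20
Shortfall: 28 − 20 = 8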